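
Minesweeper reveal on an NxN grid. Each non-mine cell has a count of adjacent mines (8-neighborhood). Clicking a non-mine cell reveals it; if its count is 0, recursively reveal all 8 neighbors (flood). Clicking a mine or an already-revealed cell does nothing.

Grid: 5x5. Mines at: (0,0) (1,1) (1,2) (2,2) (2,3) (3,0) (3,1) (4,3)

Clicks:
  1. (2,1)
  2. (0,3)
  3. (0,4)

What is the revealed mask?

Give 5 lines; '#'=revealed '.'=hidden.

Click 1 (2,1) count=5: revealed 1 new [(2,1)] -> total=1
Click 2 (0,3) count=1: revealed 1 new [(0,3)] -> total=2
Click 3 (0,4) count=0: revealed 3 new [(0,4) (1,3) (1,4)] -> total=5

Answer: ...##
...##
.#...
.....
.....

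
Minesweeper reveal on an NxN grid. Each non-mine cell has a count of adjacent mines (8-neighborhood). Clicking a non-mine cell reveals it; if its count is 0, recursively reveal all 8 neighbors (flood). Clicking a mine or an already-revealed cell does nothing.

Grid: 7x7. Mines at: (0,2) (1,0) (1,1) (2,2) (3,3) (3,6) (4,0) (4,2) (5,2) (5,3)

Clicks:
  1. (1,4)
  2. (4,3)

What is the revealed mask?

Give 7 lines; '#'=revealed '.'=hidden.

Answer: ...####
...####
...####
.......
...#...
.......
.......

Derivation:
Click 1 (1,4) count=0: revealed 12 new [(0,3) (0,4) (0,5) (0,6) (1,3) (1,4) (1,5) (1,6) (2,3) (2,4) (2,5) (2,6)] -> total=12
Click 2 (4,3) count=4: revealed 1 new [(4,3)] -> total=13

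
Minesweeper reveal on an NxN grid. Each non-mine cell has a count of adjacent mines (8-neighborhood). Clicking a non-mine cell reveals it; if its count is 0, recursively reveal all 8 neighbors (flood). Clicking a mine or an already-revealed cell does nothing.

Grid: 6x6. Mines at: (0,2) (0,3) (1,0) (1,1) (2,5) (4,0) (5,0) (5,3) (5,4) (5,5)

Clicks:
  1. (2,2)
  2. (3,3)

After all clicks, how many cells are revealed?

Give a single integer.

Click 1 (2,2) count=1: revealed 1 new [(2,2)] -> total=1
Click 2 (3,3) count=0: revealed 14 new [(1,2) (1,3) (1,4) (2,1) (2,3) (2,4) (3,1) (3,2) (3,3) (3,4) (4,1) (4,2) (4,3) (4,4)] -> total=15

Answer: 15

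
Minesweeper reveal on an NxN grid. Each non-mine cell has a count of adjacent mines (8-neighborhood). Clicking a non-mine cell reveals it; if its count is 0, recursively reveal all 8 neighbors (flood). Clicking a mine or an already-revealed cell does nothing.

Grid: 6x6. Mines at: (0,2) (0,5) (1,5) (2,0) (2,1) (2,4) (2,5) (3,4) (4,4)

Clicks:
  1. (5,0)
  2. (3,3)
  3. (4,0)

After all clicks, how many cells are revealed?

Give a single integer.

Answer: 12

Derivation:
Click 1 (5,0) count=0: revealed 12 new [(3,0) (3,1) (3,2) (3,3) (4,0) (4,1) (4,2) (4,3) (5,0) (5,1) (5,2) (5,3)] -> total=12
Click 2 (3,3) count=3: revealed 0 new [(none)] -> total=12
Click 3 (4,0) count=0: revealed 0 new [(none)] -> total=12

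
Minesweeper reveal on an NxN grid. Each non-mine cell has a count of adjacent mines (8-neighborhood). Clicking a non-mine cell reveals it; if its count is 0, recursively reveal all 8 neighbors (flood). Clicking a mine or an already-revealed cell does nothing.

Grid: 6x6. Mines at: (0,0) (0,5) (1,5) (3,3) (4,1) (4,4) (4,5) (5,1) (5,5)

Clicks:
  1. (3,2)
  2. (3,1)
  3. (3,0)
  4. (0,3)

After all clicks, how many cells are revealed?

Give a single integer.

Answer: 17

Derivation:
Click 1 (3,2) count=2: revealed 1 new [(3,2)] -> total=1
Click 2 (3,1) count=1: revealed 1 new [(3,1)] -> total=2
Click 3 (3,0) count=1: revealed 1 new [(3,0)] -> total=3
Click 4 (0,3) count=0: revealed 14 new [(0,1) (0,2) (0,3) (0,4) (1,0) (1,1) (1,2) (1,3) (1,4) (2,0) (2,1) (2,2) (2,3) (2,4)] -> total=17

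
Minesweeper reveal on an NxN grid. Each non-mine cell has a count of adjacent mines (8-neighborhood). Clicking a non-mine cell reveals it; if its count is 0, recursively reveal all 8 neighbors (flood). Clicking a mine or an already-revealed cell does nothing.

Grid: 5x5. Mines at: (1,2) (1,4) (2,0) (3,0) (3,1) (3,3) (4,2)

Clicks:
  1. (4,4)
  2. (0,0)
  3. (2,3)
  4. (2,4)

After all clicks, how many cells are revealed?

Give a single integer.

Answer: 7

Derivation:
Click 1 (4,4) count=1: revealed 1 new [(4,4)] -> total=1
Click 2 (0,0) count=0: revealed 4 new [(0,0) (0,1) (1,0) (1,1)] -> total=5
Click 3 (2,3) count=3: revealed 1 new [(2,3)] -> total=6
Click 4 (2,4) count=2: revealed 1 new [(2,4)] -> total=7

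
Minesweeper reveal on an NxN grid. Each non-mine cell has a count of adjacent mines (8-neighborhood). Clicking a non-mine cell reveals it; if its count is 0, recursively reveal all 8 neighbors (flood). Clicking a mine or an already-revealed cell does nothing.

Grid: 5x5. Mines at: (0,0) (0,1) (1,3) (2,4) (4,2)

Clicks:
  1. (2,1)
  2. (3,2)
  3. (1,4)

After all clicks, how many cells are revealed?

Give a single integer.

Answer: 12

Derivation:
Click 1 (2,1) count=0: revealed 11 new [(1,0) (1,1) (1,2) (2,0) (2,1) (2,2) (3,0) (3,1) (3,2) (4,0) (4,1)] -> total=11
Click 2 (3,2) count=1: revealed 0 new [(none)] -> total=11
Click 3 (1,4) count=2: revealed 1 new [(1,4)] -> total=12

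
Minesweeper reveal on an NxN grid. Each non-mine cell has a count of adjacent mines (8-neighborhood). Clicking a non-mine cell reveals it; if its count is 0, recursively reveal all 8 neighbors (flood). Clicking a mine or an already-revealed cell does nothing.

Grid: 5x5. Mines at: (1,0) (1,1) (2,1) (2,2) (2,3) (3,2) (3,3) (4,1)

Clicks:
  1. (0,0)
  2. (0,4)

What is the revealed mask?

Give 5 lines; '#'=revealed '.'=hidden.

Click 1 (0,0) count=2: revealed 1 new [(0,0)] -> total=1
Click 2 (0,4) count=0: revealed 6 new [(0,2) (0,3) (0,4) (1,2) (1,3) (1,4)] -> total=7

Answer: #.###
..###
.....
.....
.....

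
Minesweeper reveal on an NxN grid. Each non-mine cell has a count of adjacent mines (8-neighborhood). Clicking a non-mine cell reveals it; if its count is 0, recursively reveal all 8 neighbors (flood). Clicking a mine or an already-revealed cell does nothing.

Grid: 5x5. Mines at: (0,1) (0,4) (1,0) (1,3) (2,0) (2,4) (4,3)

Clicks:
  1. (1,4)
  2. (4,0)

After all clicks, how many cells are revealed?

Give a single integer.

Click 1 (1,4) count=3: revealed 1 new [(1,4)] -> total=1
Click 2 (4,0) count=0: revealed 6 new [(3,0) (3,1) (3,2) (4,0) (4,1) (4,2)] -> total=7

Answer: 7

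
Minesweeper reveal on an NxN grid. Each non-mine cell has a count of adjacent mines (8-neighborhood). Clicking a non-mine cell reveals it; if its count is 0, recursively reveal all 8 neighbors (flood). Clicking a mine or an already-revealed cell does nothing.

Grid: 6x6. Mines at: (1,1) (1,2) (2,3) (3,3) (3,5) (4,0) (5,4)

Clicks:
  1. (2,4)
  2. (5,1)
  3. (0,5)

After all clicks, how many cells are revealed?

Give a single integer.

Answer: 9

Derivation:
Click 1 (2,4) count=3: revealed 1 new [(2,4)] -> total=1
Click 2 (5,1) count=1: revealed 1 new [(5,1)] -> total=2
Click 3 (0,5) count=0: revealed 7 new [(0,3) (0,4) (0,5) (1,3) (1,4) (1,5) (2,5)] -> total=9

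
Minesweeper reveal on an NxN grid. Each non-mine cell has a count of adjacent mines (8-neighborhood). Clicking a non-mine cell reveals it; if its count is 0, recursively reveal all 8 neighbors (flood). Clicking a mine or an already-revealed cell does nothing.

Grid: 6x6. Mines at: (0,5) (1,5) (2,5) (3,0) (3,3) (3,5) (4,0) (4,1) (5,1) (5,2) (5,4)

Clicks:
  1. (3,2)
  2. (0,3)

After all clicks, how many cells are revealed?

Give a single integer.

Click 1 (3,2) count=2: revealed 1 new [(3,2)] -> total=1
Click 2 (0,3) count=0: revealed 15 new [(0,0) (0,1) (0,2) (0,3) (0,4) (1,0) (1,1) (1,2) (1,3) (1,4) (2,0) (2,1) (2,2) (2,3) (2,4)] -> total=16

Answer: 16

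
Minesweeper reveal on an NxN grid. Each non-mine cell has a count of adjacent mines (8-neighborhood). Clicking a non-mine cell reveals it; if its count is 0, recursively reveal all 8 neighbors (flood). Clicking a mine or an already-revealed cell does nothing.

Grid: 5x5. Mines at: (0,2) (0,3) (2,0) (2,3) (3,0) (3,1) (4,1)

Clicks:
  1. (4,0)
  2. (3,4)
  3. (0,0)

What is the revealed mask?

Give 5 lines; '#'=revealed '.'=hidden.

Click 1 (4,0) count=3: revealed 1 new [(4,0)] -> total=1
Click 2 (3,4) count=1: revealed 1 new [(3,4)] -> total=2
Click 3 (0,0) count=0: revealed 4 new [(0,0) (0,1) (1,0) (1,1)] -> total=6

Answer: ##...
##...
.....
....#
#....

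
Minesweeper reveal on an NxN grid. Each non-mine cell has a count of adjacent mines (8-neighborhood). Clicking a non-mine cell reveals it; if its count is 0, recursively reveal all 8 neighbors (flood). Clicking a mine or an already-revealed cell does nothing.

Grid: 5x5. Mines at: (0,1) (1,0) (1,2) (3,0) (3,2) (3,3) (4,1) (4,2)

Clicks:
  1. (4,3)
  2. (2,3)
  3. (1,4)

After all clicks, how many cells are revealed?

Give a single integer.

Click 1 (4,3) count=3: revealed 1 new [(4,3)] -> total=1
Click 2 (2,3) count=3: revealed 1 new [(2,3)] -> total=2
Click 3 (1,4) count=0: revealed 5 new [(0,3) (0,4) (1,3) (1,4) (2,4)] -> total=7

Answer: 7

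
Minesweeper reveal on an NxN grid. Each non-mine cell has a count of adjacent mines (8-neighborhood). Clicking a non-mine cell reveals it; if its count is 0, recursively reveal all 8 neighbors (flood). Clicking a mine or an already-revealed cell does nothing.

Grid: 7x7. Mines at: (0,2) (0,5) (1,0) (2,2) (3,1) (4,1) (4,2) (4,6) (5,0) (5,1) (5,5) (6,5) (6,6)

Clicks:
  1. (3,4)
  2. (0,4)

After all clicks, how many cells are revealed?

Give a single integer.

Answer: 16

Derivation:
Click 1 (3,4) count=0: revealed 15 new [(1,3) (1,4) (1,5) (1,6) (2,3) (2,4) (2,5) (2,6) (3,3) (3,4) (3,5) (3,6) (4,3) (4,4) (4,5)] -> total=15
Click 2 (0,4) count=1: revealed 1 new [(0,4)] -> total=16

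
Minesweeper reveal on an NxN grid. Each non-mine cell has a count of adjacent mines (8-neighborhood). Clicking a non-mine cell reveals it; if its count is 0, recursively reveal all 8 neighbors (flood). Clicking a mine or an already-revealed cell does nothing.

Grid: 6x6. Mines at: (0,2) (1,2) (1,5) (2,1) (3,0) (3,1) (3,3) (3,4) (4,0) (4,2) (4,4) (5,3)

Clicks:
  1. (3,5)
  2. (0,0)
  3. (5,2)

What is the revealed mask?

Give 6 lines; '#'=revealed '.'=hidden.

Click 1 (3,5) count=2: revealed 1 new [(3,5)] -> total=1
Click 2 (0,0) count=0: revealed 4 new [(0,0) (0,1) (1,0) (1,1)] -> total=5
Click 3 (5,2) count=2: revealed 1 new [(5,2)] -> total=6

Answer: ##....
##....
......
.....#
......
..#...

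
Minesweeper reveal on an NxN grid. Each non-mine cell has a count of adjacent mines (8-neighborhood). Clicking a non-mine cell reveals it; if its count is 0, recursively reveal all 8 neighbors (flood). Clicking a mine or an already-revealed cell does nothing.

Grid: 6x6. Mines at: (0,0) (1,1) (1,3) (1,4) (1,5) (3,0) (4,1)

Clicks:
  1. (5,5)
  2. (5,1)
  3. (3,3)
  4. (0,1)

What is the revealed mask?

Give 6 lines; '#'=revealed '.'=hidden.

Answer: .#....
......
..####
..####
..####
.#####

Derivation:
Click 1 (5,5) count=0: revealed 16 new [(2,2) (2,3) (2,4) (2,5) (3,2) (3,3) (3,4) (3,5) (4,2) (4,3) (4,4) (4,5) (5,2) (5,3) (5,4) (5,5)] -> total=16
Click 2 (5,1) count=1: revealed 1 new [(5,1)] -> total=17
Click 3 (3,3) count=0: revealed 0 new [(none)] -> total=17
Click 4 (0,1) count=2: revealed 1 new [(0,1)] -> total=18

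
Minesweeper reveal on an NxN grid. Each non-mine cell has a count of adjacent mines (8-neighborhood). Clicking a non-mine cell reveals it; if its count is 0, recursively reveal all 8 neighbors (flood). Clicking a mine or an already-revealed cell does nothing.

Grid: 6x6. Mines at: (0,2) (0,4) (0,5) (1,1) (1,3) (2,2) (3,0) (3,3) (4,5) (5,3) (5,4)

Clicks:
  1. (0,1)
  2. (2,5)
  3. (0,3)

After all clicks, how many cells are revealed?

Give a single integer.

Answer: 8

Derivation:
Click 1 (0,1) count=2: revealed 1 new [(0,1)] -> total=1
Click 2 (2,5) count=0: revealed 6 new [(1,4) (1,5) (2,4) (2,5) (3,4) (3,5)] -> total=7
Click 3 (0,3) count=3: revealed 1 new [(0,3)] -> total=8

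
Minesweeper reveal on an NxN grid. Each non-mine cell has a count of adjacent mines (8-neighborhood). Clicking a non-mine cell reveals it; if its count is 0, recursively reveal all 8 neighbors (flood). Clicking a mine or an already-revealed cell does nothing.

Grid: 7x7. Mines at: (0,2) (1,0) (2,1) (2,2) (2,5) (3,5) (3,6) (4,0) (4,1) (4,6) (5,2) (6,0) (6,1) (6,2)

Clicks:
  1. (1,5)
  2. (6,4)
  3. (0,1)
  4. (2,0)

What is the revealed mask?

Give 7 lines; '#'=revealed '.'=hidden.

Click 1 (1,5) count=1: revealed 1 new [(1,5)] -> total=1
Click 2 (6,4) count=0: revealed 11 new [(4,3) (4,4) (4,5) (5,3) (5,4) (5,5) (5,6) (6,3) (6,4) (6,5) (6,6)] -> total=12
Click 3 (0,1) count=2: revealed 1 new [(0,1)] -> total=13
Click 4 (2,0) count=2: revealed 1 new [(2,0)] -> total=14

Answer: .#.....
.....#.
#......
.......
...###.
...####
...####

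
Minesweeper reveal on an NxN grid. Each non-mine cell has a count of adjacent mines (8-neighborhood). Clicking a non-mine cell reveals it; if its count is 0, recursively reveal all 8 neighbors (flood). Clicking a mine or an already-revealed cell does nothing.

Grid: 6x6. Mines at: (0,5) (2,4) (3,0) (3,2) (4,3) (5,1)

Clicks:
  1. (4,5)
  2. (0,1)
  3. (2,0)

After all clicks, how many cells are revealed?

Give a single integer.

Click 1 (4,5) count=0: revealed 6 new [(3,4) (3,5) (4,4) (4,5) (5,4) (5,5)] -> total=6
Click 2 (0,1) count=0: revealed 14 new [(0,0) (0,1) (0,2) (0,3) (0,4) (1,0) (1,1) (1,2) (1,3) (1,4) (2,0) (2,1) (2,2) (2,3)] -> total=20
Click 3 (2,0) count=1: revealed 0 new [(none)] -> total=20

Answer: 20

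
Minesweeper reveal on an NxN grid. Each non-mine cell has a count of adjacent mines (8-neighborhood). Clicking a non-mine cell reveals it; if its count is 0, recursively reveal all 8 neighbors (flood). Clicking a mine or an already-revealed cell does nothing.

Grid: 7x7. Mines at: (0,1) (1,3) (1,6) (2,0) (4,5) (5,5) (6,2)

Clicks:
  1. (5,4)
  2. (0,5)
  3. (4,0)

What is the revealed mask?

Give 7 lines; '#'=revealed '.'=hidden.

Answer: .....#.
.......
.####..
#####..
#####..
#####..
##.....

Derivation:
Click 1 (5,4) count=2: revealed 1 new [(5,4)] -> total=1
Click 2 (0,5) count=1: revealed 1 new [(0,5)] -> total=2
Click 3 (4,0) count=0: revealed 20 new [(2,1) (2,2) (2,3) (2,4) (3,0) (3,1) (3,2) (3,3) (3,4) (4,0) (4,1) (4,2) (4,3) (4,4) (5,0) (5,1) (5,2) (5,3) (6,0) (6,1)] -> total=22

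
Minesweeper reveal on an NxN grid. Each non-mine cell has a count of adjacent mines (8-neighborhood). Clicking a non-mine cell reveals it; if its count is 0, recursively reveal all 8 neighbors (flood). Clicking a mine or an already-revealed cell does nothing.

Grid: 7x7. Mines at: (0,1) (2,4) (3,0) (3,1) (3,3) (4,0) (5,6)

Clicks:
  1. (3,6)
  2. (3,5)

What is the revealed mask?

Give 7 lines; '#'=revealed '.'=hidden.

Answer: ..#####
..#####
.....##
.....##
.....##
.......
.......

Derivation:
Click 1 (3,6) count=0: revealed 16 new [(0,2) (0,3) (0,4) (0,5) (0,6) (1,2) (1,3) (1,4) (1,5) (1,6) (2,5) (2,6) (3,5) (3,6) (4,5) (4,6)] -> total=16
Click 2 (3,5) count=1: revealed 0 new [(none)] -> total=16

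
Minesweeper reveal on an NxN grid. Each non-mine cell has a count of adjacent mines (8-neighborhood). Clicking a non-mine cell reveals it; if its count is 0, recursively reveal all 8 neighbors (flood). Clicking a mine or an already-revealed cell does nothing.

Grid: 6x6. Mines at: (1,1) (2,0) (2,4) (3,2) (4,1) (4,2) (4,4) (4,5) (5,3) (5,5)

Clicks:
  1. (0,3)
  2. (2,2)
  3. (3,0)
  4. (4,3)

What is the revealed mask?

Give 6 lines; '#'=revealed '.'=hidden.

Click 1 (0,3) count=0: revealed 8 new [(0,2) (0,3) (0,4) (0,5) (1,2) (1,3) (1,4) (1,5)] -> total=8
Click 2 (2,2) count=2: revealed 1 new [(2,2)] -> total=9
Click 3 (3,0) count=2: revealed 1 new [(3,0)] -> total=10
Click 4 (4,3) count=4: revealed 1 new [(4,3)] -> total=11

Answer: ..####
..####
..#...
#.....
...#..
......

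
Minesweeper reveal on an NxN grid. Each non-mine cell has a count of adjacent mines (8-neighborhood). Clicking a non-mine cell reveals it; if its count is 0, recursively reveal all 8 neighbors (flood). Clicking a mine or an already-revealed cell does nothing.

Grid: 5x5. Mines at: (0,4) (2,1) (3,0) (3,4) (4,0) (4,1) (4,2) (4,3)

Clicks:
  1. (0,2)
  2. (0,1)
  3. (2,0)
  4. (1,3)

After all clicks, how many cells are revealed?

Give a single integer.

Click 1 (0,2) count=0: revealed 8 new [(0,0) (0,1) (0,2) (0,3) (1,0) (1,1) (1,2) (1,3)] -> total=8
Click 2 (0,1) count=0: revealed 0 new [(none)] -> total=8
Click 3 (2,0) count=2: revealed 1 new [(2,0)] -> total=9
Click 4 (1,3) count=1: revealed 0 new [(none)] -> total=9

Answer: 9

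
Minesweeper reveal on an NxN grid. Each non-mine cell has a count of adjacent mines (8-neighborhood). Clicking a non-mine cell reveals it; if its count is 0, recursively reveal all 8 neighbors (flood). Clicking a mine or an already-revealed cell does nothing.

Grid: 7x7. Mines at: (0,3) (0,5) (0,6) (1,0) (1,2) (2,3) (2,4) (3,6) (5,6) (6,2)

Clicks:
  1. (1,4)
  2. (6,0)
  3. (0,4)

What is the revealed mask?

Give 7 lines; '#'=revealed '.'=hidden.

Click 1 (1,4) count=4: revealed 1 new [(1,4)] -> total=1
Click 2 (6,0) count=0: revealed 26 new [(2,0) (2,1) (2,2) (3,0) (3,1) (3,2) (3,3) (3,4) (3,5) (4,0) (4,1) (4,2) (4,3) (4,4) (4,5) (5,0) (5,1) (5,2) (5,3) (5,4) (5,5) (6,0) (6,1) (6,3) (6,4) (6,5)] -> total=27
Click 3 (0,4) count=2: revealed 1 new [(0,4)] -> total=28

Answer: ....#..
....#..
###....
######.
######.
######.
##.###.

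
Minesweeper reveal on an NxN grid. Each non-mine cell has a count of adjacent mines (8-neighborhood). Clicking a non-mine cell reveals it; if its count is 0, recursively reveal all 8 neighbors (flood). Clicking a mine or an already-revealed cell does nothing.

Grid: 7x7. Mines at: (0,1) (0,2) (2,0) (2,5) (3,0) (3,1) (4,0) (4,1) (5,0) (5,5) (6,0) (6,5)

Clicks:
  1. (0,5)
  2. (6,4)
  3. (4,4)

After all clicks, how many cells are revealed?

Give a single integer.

Answer: 10

Derivation:
Click 1 (0,5) count=0: revealed 8 new [(0,3) (0,4) (0,5) (0,6) (1,3) (1,4) (1,5) (1,6)] -> total=8
Click 2 (6,4) count=2: revealed 1 new [(6,4)] -> total=9
Click 3 (4,4) count=1: revealed 1 new [(4,4)] -> total=10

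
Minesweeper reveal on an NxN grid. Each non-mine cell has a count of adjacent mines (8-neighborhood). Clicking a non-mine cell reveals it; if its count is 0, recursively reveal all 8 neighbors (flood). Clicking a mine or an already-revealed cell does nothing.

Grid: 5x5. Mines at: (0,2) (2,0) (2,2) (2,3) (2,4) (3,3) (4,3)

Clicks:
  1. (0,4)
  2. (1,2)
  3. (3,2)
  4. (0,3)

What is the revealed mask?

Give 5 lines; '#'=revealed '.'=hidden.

Answer: ...##
..###
.....
..#..
.....

Derivation:
Click 1 (0,4) count=0: revealed 4 new [(0,3) (0,4) (1,3) (1,4)] -> total=4
Click 2 (1,2) count=3: revealed 1 new [(1,2)] -> total=5
Click 3 (3,2) count=4: revealed 1 new [(3,2)] -> total=6
Click 4 (0,3) count=1: revealed 0 new [(none)] -> total=6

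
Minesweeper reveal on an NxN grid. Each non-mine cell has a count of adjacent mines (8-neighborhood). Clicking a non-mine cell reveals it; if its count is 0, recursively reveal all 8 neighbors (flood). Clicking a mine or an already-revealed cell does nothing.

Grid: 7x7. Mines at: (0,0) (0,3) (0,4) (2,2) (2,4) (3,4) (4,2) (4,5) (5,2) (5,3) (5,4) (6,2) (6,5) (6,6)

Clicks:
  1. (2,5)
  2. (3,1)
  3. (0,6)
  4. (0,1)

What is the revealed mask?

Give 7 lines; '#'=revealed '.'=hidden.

Click 1 (2,5) count=2: revealed 1 new [(2,5)] -> total=1
Click 2 (3,1) count=2: revealed 1 new [(3,1)] -> total=2
Click 3 (0,6) count=0: revealed 7 new [(0,5) (0,6) (1,5) (1,6) (2,6) (3,5) (3,6)] -> total=9
Click 4 (0,1) count=1: revealed 1 new [(0,1)] -> total=10

Answer: .#...##
.....##
.....##
.#...##
.......
.......
.......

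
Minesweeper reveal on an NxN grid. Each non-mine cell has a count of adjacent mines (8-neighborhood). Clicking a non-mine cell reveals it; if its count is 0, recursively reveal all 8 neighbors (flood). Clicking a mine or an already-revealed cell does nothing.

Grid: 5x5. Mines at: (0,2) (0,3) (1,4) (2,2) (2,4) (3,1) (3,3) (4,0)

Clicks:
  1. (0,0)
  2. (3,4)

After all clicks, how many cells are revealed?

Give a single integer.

Click 1 (0,0) count=0: revealed 6 new [(0,0) (0,1) (1,0) (1,1) (2,0) (2,1)] -> total=6
Click 2 (3,4) count=2: revealed 1 new [(3,4)] -> total=7

Answer: 7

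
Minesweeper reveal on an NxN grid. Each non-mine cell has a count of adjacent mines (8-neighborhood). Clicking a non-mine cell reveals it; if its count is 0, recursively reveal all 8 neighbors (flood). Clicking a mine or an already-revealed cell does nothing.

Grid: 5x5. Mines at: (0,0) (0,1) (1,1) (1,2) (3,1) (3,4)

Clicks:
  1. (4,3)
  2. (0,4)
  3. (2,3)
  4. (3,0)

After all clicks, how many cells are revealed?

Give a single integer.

Click 1 (4,3) count=1: revealed 1 new [(4,3)] -> total=1
Click 2 (0,4) count=0: revealed 6 new [(0,3) (0,4) (1,3) (1,4) (2,3) (2,4)] -> total=7
Click 3 (2,3) count=2: revealed 0 new [(none)] -> total=7
Click 4 (3,0) count=1: revealed 1 new [(3,0)] -> total=8

Answer: 8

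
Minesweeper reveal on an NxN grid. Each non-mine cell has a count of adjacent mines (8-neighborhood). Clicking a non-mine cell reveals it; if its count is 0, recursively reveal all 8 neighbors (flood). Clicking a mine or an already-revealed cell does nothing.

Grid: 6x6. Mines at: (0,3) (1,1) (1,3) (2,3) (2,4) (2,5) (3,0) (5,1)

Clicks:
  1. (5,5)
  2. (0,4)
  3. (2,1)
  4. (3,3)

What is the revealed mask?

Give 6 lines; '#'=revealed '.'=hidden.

Click 1 (5,5) count=0: revealed 12 new [(3,2) (3,3) (3,4) (3,5) (4,2) (4,3) (4,4) (4,5) (5,2) (5,3) (5,4) (5,5)] -> total=12
Click 2 (0,4) count=2: revealed 1 new [(0,4)] -> total=13
Click 3 (2,1) count=2: revealed 1 new [(2,1)] -> total=14
Click 4 (3,3) count=2: revealed 0 new [(none)] -> total=14

Answer: ....#.
......
.#....
..####
..####
..####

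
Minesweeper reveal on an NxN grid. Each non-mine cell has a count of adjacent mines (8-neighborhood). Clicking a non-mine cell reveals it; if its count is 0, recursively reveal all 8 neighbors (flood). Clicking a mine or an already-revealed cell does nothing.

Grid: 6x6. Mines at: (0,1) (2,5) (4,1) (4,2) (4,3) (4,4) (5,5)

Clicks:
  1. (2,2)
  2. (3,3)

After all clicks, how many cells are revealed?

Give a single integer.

Answer: 20

Derivation:
Click 1 (2,2) count=0: revealed 20 new [(0,2) (0,3) (0,4) (0,5) (1,0) (1,1) (1,2) (1,3) (1,4) (1,5) (2,0) (2,1) (2,2) (2,3) (2,4) (3,0) (3,1) (3,2) (3,3) (3,4)] -> total=20
Click 2 (3,3) count=3: revealed 0 new [(none)] -> total=20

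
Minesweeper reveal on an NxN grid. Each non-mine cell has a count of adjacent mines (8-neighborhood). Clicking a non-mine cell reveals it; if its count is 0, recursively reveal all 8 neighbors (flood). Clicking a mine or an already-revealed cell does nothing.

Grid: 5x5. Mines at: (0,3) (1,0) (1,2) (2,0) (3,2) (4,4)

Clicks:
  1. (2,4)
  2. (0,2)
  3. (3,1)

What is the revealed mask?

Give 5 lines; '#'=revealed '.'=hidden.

Click 1 (2,4) count=0: revealed 6 new [(1,3) (1,4) (2,3) (2,4) (3,3) (3,4)] -> total=6
Click 2 (0,2) count=2: revealed 1 new [(0,2)] -> total=7
Click 3 (3,1) count=2: revealed 1 new [(3,1)] -> total=8

Answer: ..#..
...##
...##
.#.##
.....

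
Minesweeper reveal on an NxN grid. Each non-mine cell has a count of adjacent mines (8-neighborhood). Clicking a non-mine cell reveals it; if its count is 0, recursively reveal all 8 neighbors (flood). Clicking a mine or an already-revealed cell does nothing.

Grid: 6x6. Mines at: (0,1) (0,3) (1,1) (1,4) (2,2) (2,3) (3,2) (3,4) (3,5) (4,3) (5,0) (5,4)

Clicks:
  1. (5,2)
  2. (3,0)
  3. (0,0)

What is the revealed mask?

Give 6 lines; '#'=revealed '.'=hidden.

Answer: #.....
......
##....
##....
##....
..#...

Derivation:
Click 1 (5,2) count=1: revealed 1 new [(5,2)] -> total=1
Click 2 (3,0) count=0: revealed 6 new [(2,0) (2,1) (3,0) (3,1) (4,0) (4,1)] -> total=7
Click 3 (0,0) count=2: revealed 1 new [(0,0)] -> total=8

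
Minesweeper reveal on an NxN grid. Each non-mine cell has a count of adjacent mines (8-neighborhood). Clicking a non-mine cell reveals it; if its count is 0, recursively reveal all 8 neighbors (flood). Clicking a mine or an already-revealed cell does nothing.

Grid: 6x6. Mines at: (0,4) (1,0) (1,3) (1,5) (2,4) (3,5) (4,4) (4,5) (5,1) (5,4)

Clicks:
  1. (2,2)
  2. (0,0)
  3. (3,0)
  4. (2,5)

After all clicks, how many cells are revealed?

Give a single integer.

Answer: 14

Derivation:
Click 1 (2,2) count=1: revealed 1 new [(2,2)] -> total=1
Click 2 (0,0) count=1: revealed 1 new [(0,0)] -> total=2
Click 3 (3,0) count=0: revealed 11 new [(2,0) (2,1) (2,3) (3,0) (3,1) (3,2) (3,3) (4,0) (4,1) (4,2) (4,3)] -> total=13
Click 4 (2,5) count=3: revealed 1 new [(2,5)] -> total=14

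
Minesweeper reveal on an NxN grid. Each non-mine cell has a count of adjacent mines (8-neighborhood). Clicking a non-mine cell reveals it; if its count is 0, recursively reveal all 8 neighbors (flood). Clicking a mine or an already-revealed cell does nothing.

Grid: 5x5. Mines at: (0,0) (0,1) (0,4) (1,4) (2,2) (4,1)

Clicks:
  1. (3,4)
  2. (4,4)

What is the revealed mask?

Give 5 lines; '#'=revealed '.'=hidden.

Click 1 (3,4) count=0: revealed 8 new [(2,3) (2,4) (3,2) (3,3) (3,4) (4,2) (4,3) (4,4)] -> total=8
Click 2 (4,4) count=0: revealed 0 new [(none)] -> total=8

Answer: .....
.....
...##
..###
..###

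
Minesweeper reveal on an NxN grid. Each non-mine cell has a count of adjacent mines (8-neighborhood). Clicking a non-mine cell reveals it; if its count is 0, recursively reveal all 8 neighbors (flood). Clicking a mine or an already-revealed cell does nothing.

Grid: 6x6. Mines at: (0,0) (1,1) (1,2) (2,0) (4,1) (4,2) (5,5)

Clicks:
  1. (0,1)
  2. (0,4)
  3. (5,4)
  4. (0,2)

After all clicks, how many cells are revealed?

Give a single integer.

Answer: 18

Derivation:
Click 1 (0,1) count=3: revealed 1 new [(0,1)] -> total=1
Click 2 (0,4) count=0: revealed 15 new [(0,3) (0,4) (0,5) (1,3) (1,4) (1,5) (2,3) (2,4) (2,5) (3,3) (3,4) (3,5) (4,3) (4,4) (4,5)] -> total=16
Click 3 (5,4) count=1: revealed 1 new [(5,4)] -> total=17
Click 4 (0,2) count=2: revealed 1 new [(0,2)] -> total=18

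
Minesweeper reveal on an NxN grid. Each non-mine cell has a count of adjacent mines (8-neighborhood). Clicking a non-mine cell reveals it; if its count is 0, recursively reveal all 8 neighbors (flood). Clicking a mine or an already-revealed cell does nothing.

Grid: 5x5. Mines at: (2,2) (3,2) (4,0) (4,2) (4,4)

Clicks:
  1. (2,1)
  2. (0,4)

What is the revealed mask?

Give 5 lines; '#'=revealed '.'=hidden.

Click 1 (2,1) count=2: revealed 1 new [(2,1)] -> total=1
Click 2 (0,4) count=0: revealed 17 new [(0,0) (0,1) (0,2) (0,3) (0,4) (1,0) (1,1) (1,2) (1,3) (1,4) (2,0) (2,3) (2,4) (3,0) (3,1) (3,3) (3,4)] -> total=18

Answer: #####
#####
##.##
##.##
.....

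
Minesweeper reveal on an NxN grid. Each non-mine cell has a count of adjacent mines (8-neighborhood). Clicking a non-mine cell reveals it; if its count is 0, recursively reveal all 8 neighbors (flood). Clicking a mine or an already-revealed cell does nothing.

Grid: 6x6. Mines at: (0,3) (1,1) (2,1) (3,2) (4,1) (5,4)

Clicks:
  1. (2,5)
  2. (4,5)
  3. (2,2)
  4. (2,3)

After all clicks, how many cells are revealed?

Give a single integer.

Answer: 15

Derivation:
Click 1 (2,5) count=0: revealed 14 new [(0,4) (0,5) (1,3) (1,4) (1,5) (2,3) (2,4) (2,5) (3,3) (3,4) (3,5) (4,3) (4,4) (4,5)] -> total=14
Click 2 (4,5) count=1: revealed 0 new [(none)] -> total=14
Click 3 (2,2) count=3: revealed 1 new [(2,2)] -> total=15
Click 4 (2,3) count=1: revealed 0 new [(none)] -> total=15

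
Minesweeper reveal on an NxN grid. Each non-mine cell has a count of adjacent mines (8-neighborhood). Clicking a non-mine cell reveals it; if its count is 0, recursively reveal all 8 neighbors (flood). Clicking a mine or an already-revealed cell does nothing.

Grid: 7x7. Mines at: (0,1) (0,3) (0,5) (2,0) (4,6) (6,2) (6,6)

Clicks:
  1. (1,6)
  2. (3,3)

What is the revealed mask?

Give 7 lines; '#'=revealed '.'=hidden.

Click 1 (1,6) count=1: revealed 1 new [(1,6)] -> total=1
Click 2 (3,3) count=0: revealed 35 new [(1,1) (1,2) (1,3) (1,4) (1,5) (2,1) (2,2) (2,3) (2,4) (2,5) (2,6) (3,0) (3,1) (3,2) (3,3) (3,4) (3,5) (3,6) (4,0) (4,1) (4,2) (4,3) (4,4) (4,5) (5,0) (5,1) (5,2) (5,3) (5,4) (5,5) (6,0) (6,1) (6,3) (6,4) (6,5)] -> total=36

Answer: .......
.######
.######
#######
######.
######.
##.###.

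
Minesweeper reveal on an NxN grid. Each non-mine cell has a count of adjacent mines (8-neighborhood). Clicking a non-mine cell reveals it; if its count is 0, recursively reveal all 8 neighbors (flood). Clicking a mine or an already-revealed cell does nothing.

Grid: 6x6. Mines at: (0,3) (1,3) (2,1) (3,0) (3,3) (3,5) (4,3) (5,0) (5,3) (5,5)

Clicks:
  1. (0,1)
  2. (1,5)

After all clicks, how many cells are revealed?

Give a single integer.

Answer: 12

Derivation:
Click 1 (0,1) count=0: revealed 6 new [(0,0) (0,1) (0,2) (1,0) (1,1) (1,2)] -> total=6
Click 2 (1,5) count=0: revealed 6 new [(0,4) (0,5) (1,4) (1,5) (2,4) (2,5)] -> total=12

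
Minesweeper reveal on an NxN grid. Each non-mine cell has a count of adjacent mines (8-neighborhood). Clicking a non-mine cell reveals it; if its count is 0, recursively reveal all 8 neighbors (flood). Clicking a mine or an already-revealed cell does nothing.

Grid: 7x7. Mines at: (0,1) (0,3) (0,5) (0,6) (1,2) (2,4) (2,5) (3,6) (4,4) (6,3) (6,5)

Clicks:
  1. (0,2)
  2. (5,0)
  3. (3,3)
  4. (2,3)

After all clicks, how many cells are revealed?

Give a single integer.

Answer: 22

Derivation:
Click 1 (0,2) count=3: revealed 1 new [(0,2)] -> total=1
Click 2 (5,0) count=0: revealed 21 new [(1,0) (1,1) (2,0) (2,1) (2,2) (2,3) (3,0) (3,1) (3,2) (3,3) (4,0) (4,1) (4,2) (4,3) (5,0) (5,1) (5,2) (5,3) (6,0) (6,1) (6,2)] -> total=22
Click 3 (3,3) count=2: revealed 0 new [(none)] -> total=22
Click 4 (2,3) count=2: revealed 0 new [(none)] -> total=22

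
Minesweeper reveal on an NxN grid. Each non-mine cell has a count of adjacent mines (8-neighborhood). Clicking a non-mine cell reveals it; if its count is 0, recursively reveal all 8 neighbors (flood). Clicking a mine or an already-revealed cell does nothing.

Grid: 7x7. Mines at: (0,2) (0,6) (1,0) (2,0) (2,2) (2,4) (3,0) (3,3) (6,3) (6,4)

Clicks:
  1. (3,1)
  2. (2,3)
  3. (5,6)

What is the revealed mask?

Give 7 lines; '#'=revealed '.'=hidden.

Answer: .......
.....##
...#.##
.#..###
....###
....###
.....##

Derivation:
Click 1 (3,1) count=3: revealed 1 new [(3,1)] -> total=1
Click 2 (2,3) count=3: revealed 1 new [(2,3)] -> total=2
Click 3 (5,6) count=0: revealed 15 new [(1,5) (1,6) (2,5) (2,6) (3,4) (3,5) (3,6) (4,4) (4,5) (4,6) (5,4) (5,5) (5,6) (6,5) (6,6)] -> total=17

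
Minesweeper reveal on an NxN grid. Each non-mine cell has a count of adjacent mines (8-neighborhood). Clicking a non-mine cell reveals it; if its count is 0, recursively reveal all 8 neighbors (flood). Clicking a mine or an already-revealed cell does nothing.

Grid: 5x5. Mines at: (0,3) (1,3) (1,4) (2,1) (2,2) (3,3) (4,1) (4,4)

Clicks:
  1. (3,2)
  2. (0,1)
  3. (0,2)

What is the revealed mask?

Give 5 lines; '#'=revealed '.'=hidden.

Click 1 (3,2) count=4: revealed 1 new [(3,2)] -> total=1
Click 2 (0,1) count=0: revealed 6 new [(0,0) (0,1) (0,2) (1,0) (1,1) (1,2)] -> total=7
Click 3 (0,2) count=2: revealed 0 new [(none)] -> total=7

Answer: ###..
###..
.....
..#..
.....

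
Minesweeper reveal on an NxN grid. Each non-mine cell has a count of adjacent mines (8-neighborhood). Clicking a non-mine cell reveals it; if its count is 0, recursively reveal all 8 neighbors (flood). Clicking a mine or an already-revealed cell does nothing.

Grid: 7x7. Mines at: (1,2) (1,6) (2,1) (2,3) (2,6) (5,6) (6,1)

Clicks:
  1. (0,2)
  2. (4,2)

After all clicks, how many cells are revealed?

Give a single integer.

Click 1 (0,2) count=1: revealed 1 new [(0,2)] -> total=1
Click 2 (4,2) count=0: revealed 22 new [(3,0) (3,1) (3,2) (3,3) (3,4) (3,5) (4,0) (4,1) (4,2) (4,3) (4,4) (4,5) (5,0) (5,1) (5,2) (5,3) (5,4) (5,5) (6,2) (6,3) (6,4) (6,5)] -> total=23

Answer: 23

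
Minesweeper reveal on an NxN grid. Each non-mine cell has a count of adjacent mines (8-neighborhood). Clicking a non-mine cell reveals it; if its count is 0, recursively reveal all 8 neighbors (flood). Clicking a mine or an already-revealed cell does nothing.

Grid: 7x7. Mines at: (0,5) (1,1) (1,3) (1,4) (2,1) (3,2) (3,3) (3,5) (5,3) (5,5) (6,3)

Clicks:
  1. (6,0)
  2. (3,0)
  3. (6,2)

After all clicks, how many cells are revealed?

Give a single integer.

Click 1 (6,0) count=0: revealed 11 new [(3,0) (3,1) (4,0) (4,1) (4,2) (5,0) (5,1) (5,2) (6,0) (6,1) (6,2)] -> total=11
Click 2 (3,0) count=1: revealed 0 new [(none)] -> total=11
Click 3 (6,2) count=2: revealed 0 new [(none)] -> total=11

Answer: 11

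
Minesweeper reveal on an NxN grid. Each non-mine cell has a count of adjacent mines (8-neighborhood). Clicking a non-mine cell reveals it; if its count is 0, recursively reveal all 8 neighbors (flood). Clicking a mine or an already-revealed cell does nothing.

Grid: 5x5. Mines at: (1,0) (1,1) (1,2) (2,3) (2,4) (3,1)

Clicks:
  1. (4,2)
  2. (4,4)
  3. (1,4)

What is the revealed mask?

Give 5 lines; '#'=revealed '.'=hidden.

Click 1 (4,2) count=1: revealed 1 new [(4,2)] -> total=1
Click 2 (4,4) count=0: revealed 5 new [(3,2) (3,3) (3,4) (4,3) (4,4)] -> total=6
Click 3 (1,4) count=2: revealed 1 new [(1,4)] -> total=7

Answer: .....
....#
.....
..###
..###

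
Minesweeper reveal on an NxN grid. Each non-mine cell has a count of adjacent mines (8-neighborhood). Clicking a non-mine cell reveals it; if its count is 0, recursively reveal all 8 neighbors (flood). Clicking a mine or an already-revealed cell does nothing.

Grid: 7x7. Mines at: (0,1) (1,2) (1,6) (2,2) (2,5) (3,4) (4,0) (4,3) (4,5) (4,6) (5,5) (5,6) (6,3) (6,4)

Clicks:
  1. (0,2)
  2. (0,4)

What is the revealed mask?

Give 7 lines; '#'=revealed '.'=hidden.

Click 1 (0,2) count=2: revealed 1 new [(0,2)] -> total=1
Click 2 (0,4) count=0: revealed 6 new [(0,3) (0,4) (0,5) (1,3) (1,4) (1,5)] -> total=7

Answer: ..####.
...###.
.......
.......
.......
.......
.......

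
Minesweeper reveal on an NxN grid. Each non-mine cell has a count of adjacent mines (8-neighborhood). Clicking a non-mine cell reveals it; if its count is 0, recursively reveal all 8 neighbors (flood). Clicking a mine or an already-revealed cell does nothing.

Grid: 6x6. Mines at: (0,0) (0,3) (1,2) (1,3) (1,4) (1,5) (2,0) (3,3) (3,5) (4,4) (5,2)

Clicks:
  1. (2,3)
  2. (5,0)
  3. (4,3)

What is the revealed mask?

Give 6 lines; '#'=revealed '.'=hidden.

Click 1 (2,3) count=4: revealed 1 new [(2,3)] -> total=1
Click 2 (5,0) count=0: revealed 6 new [(3,0) (3,1) (4,0) (4,1) (5,0) (5,1)] -> total=7
Click 3 (4,3) count=3: revealed 1 new [(4,3)] -> total=8

Answer: ......
......
...#..
##....
##.#..
##....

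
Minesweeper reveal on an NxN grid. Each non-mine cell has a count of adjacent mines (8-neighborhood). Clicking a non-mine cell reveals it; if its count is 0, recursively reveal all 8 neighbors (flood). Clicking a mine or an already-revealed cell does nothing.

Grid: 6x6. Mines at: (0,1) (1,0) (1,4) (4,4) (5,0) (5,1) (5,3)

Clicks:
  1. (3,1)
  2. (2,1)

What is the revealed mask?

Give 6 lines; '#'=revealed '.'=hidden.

Answer: ......
.###..
####..
####..
####..
......

Derivation:
Click 1 (3,1) count=0: revealed 15 new [(1,1) (1,2) (1,3) (2,0) (2,1) (2,2) (2,3) (3,0) (3,1) (3,2) (3,3) (4,0) (4,1) (4,2) (4,3)] -> total=15
Click 2 (2,1) count=1: revealed 0 new [(none)] -> total=15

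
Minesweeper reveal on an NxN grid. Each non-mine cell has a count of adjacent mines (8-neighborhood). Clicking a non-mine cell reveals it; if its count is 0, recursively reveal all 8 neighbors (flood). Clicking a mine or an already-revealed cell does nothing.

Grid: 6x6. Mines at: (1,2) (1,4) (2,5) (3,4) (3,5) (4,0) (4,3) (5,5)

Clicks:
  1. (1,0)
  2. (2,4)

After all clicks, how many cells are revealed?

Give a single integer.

Answer: 9

Derivation:
Click 1 (1,0) count=0: revealed 8 new [(0,0) (0,1) (1,0) (1,1) (2,0) (2,1) (3,0) (3,1)] -> total=8
Click 2 (2,4) count=4: revealed 1 new [(2,4)] -> total=9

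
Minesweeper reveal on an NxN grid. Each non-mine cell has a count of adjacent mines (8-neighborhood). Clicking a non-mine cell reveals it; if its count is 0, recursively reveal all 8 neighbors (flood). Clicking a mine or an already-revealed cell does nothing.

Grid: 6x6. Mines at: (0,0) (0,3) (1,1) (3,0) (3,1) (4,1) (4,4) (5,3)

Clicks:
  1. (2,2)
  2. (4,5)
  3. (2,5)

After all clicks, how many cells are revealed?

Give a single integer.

Click 1 (2,2) count=2: revealed 1 new [(2,2)] -> total=1
Click 2 (4,5) count=1: revealed 1 new [(4,5)] -> total=2
Click 3 (2,5) count=0: revealed 13 new [(0,4) (0,5) (1,2) (1,3) (1,4) (1,5) (2,3) (2,4) (2,5) (3,2) (3,3) (3,4) (3,5)] -> total=15

Answer: 15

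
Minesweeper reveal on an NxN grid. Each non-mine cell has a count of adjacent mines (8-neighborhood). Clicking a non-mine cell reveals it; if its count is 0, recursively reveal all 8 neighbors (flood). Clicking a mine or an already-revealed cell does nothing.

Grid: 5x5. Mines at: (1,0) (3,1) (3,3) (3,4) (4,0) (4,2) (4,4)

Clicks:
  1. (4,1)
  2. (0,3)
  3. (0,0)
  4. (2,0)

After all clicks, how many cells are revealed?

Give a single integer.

Answer: 15

Derivation:
Click 1 (4,1) count=3: revealed 1 new [(4,1)] -> total=1
Click 2 (0,3) count=0: revealed 12 new [(0,1) (0,2) (0,3) (0,4) (1,1) (1,2) (1,3) (1,4) (2,1) (2,2) (2,3) (2,4)] -> total=13
Click 3 (0,0) count=1: revealed 1 new [(0,0)] -> total=14
Click 4 (2,0) count=2: revealed 1 new [(2,0)] -> total=15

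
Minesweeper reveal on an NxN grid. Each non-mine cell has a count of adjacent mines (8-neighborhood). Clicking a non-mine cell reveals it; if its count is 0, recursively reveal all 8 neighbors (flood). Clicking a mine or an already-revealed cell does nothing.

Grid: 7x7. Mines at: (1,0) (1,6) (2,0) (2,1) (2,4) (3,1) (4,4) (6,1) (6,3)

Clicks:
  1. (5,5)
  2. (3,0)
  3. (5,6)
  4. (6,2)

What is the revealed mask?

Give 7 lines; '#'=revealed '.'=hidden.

Answer: .......
.......
.....##
#....##
.....##
....###
..#.###

Derivation:
Click 1 (5,5) count=1: revealed 1 new [(5,5)] -> total=1
Click 2 (3,0) count=3: revealed 1 new [(3,0)] -> total=2
Click 3 (5,6) count=0: revealed 11 new [(2,5) (2,6) (3,5) (3,6) (4,5) (4,6) (5,4) (5,6) (6,4) (6,5) (6,6)] -> total=13
Click 4 (6,2) count=2: revealed 1 new [(6,2)] -> total=14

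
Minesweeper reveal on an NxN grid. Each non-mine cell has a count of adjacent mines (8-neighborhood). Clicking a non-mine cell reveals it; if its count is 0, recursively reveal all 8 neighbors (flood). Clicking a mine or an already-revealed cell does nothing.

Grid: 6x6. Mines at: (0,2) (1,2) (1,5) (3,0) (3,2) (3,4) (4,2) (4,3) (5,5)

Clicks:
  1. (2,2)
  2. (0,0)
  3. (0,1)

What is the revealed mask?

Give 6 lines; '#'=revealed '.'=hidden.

Click 1 (2,2) count=2: revealed 1 new [(2,2)] -> total=1
Click 2 (0,0) count=0: revealed 6 new [(0,0) (0,1) (1,0) (1,1) (2,0) (2,1)] -> total=7
Click 3 (0,1) count=2: revealed 0 new [(none)] -> total=7

Answer: ##....
##....
###...
......
......
......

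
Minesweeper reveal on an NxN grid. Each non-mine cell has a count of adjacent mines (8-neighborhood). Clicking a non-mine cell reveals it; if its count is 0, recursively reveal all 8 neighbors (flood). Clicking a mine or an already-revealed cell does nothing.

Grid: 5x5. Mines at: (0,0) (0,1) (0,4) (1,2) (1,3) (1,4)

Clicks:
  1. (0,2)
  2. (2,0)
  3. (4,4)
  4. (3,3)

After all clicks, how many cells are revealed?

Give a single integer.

Click 1 (0,2) count=3: revealed 1 new [(0,2)] -> total=1
Click 2 (2,0) count=0: revealed 17 new [(1,0) (1,1) (2,0) (2,1) (2,2) (2,3) (2,4) (3,0) (3,1) (3,2) (3,3) (3,4) (4,0) (4,1) (4,2) (4,3) (4,4)] -> total=18
Click 3 (4,4) count=0: revealed 0 new [(none)] -> total=18
Click 4 (3,3) count=0: revealed 0 new [(none)] -> total=18

Answer: 18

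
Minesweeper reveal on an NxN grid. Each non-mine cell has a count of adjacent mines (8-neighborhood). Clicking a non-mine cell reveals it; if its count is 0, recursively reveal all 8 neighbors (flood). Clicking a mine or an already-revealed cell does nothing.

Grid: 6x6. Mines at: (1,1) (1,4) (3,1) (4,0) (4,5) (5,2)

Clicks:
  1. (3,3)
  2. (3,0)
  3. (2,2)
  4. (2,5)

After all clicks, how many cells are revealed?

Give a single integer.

Click 1 (3,3) count=0: revealed 9 new [(2,2) (2,3) (2,4) (3,2) (3,3) (3,4) (4,2) (4,3) (4,4)] -> total=9
Click 2 (3,0) count=2: revealed 1 new [(3,0)] -> total=10
Click 3 (2,2) count=2: revealed 0 new [(none)] -> total=10
Click 4 (2,5) count=1: revealed 1 new [(2,5)] -> total=11

Answer: 11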